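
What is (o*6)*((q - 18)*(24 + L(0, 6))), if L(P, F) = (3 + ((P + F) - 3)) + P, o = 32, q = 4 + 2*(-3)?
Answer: -115200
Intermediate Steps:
q = -2 (q = 4 - 6 = -2)
L(P, F) = F + 2*P (L(P, F) = (3 + ((F + P) - 3)) + P = (3 + (-3 + F + P)) + P = (F + P) + P = F + 2*P)
(o*6)*((q - 18)*(24 + L(0, 6))) = (32*6)*((-2 - 18)*(24 + (6 + 2*0))) = 192*(-20*(24 + (6 + 0))) = 192*(-20*(24 + 6)) = 192*(-20*30) = 192*(-600) = -115200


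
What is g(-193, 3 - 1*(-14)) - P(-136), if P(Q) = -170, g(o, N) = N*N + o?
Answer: 266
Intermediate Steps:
g(o, N) = o + N² (g(o, N) = N² + o = o + N²)
g(-193, 3 - 1*(-14)) - P(-136) = (-193 + (3 - 1*(-14))²) - 1*(-170) = (-193 + (3 + 14)²) + 170 = (-193 + 17²) + 170 = (-193 + 289) + 170 = 96 + 170 = 266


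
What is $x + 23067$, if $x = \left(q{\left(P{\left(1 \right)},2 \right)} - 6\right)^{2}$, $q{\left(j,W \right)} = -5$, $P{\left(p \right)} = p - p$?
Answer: $23188$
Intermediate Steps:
$P{\left(p \right)} = 0$
$x = 121$ ($x = \left(-5 - 6\right)^{2} = \left(-11\right)^{2} = 121$)
$x + 23067 = 121 + 23067 = 23188$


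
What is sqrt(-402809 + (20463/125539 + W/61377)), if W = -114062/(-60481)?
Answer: I*sqrt(52040066950890714782867133673014)/11366308215723 ≈ 634.67*I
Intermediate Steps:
W = 114062/60481 (W = -114062*(-1/60481) = 114062/60481 ≈ 1.8859)
sqrt(-402809 + (20463/125539 + W/61377)) = sqrt(-402809 + (20463/125539 + (114062/60481)/61377)) = sqrt(-402809 + (20463*(1/125539) + (114062/60481)*(1/61377))) = sqrt(-402809 + (20463/125539 + 2782/90540057)) = sqrt(-402809 + 1853070435889/11366308215723) = sqrt(-4578449392996730018/11366308215723) = I*sqrt(52040066950890714782867133673014)/11366308215723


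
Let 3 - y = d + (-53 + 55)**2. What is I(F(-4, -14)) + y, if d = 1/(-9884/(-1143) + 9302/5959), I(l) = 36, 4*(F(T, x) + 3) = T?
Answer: 2426771833/69530942 ≈ 34.902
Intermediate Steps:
F(T, x) = -3 + T/4
d = 6811137/69530942 (d = 1/(-9884*(-1/1143) + 9302*(1/5959)) = 1/(9884/1143 + 9302/5959) = 1/(69530942/6811137) = 6811137/69530942 ≈ 0.097958)
y = -76342079/69530942 (y = 3 - (6811137/69530942 + (-53 + 55)**2) = 3 - (6811137/69530942 + 2**2) = 3 - (6811137/69530942 + 4) = 3 - 1*284934905/69530942 = 3 - 284934905/69530942 = -76342079/69530942 ≈ -1.0980)
I(F(-4, -14)) + y = 36 - 76342079/69530942 = 2426771833/69530942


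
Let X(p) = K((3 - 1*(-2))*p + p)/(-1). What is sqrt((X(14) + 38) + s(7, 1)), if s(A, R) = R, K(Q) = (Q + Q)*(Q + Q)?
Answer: I*sqrt(28185) ≈ 167.88*I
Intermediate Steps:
K(Q) = 4*Q**2 (K(Q) = (2*Q)*(2*Q) = 4*Q**2)
X(p) = -144*p**2 (X(p) = (4*((3 - 1*(-2))*p + p)**2)/(-1) = (4*((3 + 2)*p + p)**2)*(-1) = (4*(5*p + p)**2)*(-1) = (4*(6*p)**2)*(-1) = (4*(36*p**2))*(-1) = (144*p**2)*(-1) = -144*p**2)
sqrt((X(14) + 38) + s(7, 1)) = sqrt((-144*14**2 + 38) + 1) = sqrt((-144*196 + 38) + 1) = sqrt((-28224 + 38) + 1) = sqrt(-28186 + 1) = sqrt(-28185) = I*sqrt(28185)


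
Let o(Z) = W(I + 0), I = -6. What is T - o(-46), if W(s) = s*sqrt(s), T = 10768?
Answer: 10768 + 6*I*sqrt(6) ≈ 10768.0 + 14.697*I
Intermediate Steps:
W(s) = s**(3/2)
o(Z) = -6*I*sqrt(6) (o(Z) = (-6 + 0)**(3/2) = (-6)**(3/2) = -6*I*sqrt(6))
T - o(-46) = 10768 - (-6)*I*sqrt(6) = 10768 + 6*I*sqrt(6)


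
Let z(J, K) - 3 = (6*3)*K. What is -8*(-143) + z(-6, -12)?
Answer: 931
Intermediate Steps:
z(J, K) = 3 + 18*K (z(J, K) = 3 + (6*3)*K = 3 + 18*K)
-8*(-143) + z(-6, -12) = -8*(-143) + (3 + 18*(-12)) = 1144 + (3 - 216) = 1144 - 213 = 931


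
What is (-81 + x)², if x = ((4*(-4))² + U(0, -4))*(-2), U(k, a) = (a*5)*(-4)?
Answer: 567009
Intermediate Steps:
U(k, a) = -20*a (U(k, a) = (5*a)*(-4) = -20*a)
x = -672 (x = ((4*(-4))² - 20*(-4))*(-2) = ((-16)² + 80)*(-2) = (256 + 80)*(-2) = 336*(-2) = -672)
(-81 + x)² = (-81 - 672)² = (-753)² = 567009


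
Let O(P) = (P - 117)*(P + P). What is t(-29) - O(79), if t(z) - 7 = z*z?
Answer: 6852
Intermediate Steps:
O(P) = 2*P*(-117 + P) (O(P) = (-117 + P)*(2*P) = 2*P*(-117 + P))
t(z) = 7 + z² (t(z) = 7 + z*z = 7 + z²)
t(-29) - O(79) = (7 + (-29)²) - 2*79*(-117 + 79) = (7 + 841) - 2*79*(-38) = 848 - 1*(-6004) = 848 + 6004 = 6852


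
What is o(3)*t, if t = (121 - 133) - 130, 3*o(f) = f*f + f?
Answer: -568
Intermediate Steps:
o(f) = f/3 + f²/3 (o(f) = (f*f + f)/3 = (f² + f)/3 = (f + f²)/3 = f/3 + f²/3)
t = -142 (t = -12 - 130 = -142)
o(3)*t = ((⅓)*3*(1 + 3))*(-142) = ((⅓)*3*4)*(-142) = 4*(-142) = -568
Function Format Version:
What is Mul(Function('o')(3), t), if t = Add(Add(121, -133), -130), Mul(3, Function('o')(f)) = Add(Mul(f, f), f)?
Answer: -568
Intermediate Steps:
Function('o')(f) = Add(Mul(Rational(1, 3), f), Mul(Rational(1, 3), Pow(f, 2))) (Function('o')(f) = Mul(Rational(1, 3), Add(Mul(f, f), f)) = Mul(Rational(1, 3), Add(Pow(f, 2), f)) = Mul(Rational(1, 3), Add(f, Pow(f, 2))) = Add(Mul(Rational(1, 3), f), Mul(Rational(1, 3), Pow(f, 2))))
t = -142 (t = Add(-12, -130) = -142)
Mul(Function('o')(3), t) = Mul(Mul(Rational(1, 3), 3, Add(1, 3)), -142) = Mul(Mul(Rational(1, 3), 3, 4), -142) = Mul(4, -142) = -568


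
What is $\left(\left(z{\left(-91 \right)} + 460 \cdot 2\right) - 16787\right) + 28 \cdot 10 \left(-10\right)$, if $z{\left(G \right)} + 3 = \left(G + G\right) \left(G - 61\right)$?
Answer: $8994$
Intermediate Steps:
$z{\left(G \right)} = -3 + 2 G \left(-61 + G\right)$ ($z{\left(G \right)} = -3 + \left(G + G\right) \left(G - 61\right) = -3 + 2 G \left(-61 + G\right)$)
$\left(\left(z{\left(-91 \right)} + 460 \cdot 2\right) - 16787\right) + 28 \cdot 10 \left(-10\right) = \left(\left(\left(-3 - -11102 + 2 \left(-91\right)^{2}\right) + 460 \cdot 2\right) - 16787\right) + 28 \cdot 10 \left(-10\right) = \left(\left(\left(-3 + 11102 + 2 \cdot 8281\right) + 920\right) - 16787\right) + 280 \left(-10\right) = \left(\left(\left(-3 + 11102 + 16562\right) + 920\right) - 16787\right) - 2800 = \left(\left(27661 + 920\right) - 16787\right) - 2800 = \left(28581 - 16787\right) - 2800 = 11794 - 2800 = 8994$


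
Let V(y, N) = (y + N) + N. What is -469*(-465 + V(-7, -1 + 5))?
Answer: 217616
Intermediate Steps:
V(y, N) = y + 2*N (V(y, N) = (N + y) + N = y + 2*N)
-469*(-465 + V(-7, -1 + 5)) = -469*(-465 + (-7 + 2*(-1 + 5))) = -469*(-465 + (-7 + 2*4)) = -469*(-465 + (-7 + 8)) = -469*(-465 + 1) = -469*(-464) = 217616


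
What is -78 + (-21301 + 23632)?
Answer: 2253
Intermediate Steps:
-78 + (-21301 + 23632) = -78 + 2331 = 2253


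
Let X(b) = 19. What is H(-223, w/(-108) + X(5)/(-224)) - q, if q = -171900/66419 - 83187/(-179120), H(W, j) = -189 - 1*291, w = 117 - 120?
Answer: -5685280683753/11896971280 ≈ -477.88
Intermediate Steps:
w = -3
H(W, j) = -480 (H(W, j) = -189 - 291 = -480)
q = -25265530647/11896971280 (q = -171900*1/66419 - 83187*(-1/179120) = -171900/66419 + 83187/179120 = -25265530647/11896971280 ≈ -2.1237)
H(-223, w/(-108) + X(5)/(-224)) - q = -480 - 1*(-25265530647/11896971280) = -480 + 25265530647/11896971280 = -5685280683753/11896971280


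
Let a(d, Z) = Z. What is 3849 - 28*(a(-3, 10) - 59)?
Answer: 5221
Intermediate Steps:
3849 - 28*(a(-3, 10) - 59) = 3849 - 28*(10 - 59) = 3849 - 28*(-49) = 3849 - 1*(-1372) = 3849 + 1372 = 5221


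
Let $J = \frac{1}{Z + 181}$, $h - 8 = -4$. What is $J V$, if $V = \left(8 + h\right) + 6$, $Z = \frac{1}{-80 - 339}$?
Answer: $\frac{3771}{37919} \approx 0.099449$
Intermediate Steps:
$h = 4$ ($h = 8 - 4 = 4$)
$Z = - \frac{1}{419}$ ($Z = \frac{1}{-419} = - \frac{1}{419} \approx -0.0023866$)
$J = \frac{419}{75838}$ ($J = \frac{1}{- \frac{1}{419} + 181} = \frac{1}{\frac{75838}{419}} = \frac{419}{75838} \approx 0.0055249$)
$V = 18$ ($V = \left(8 + 4\right) + 6 = 12 + 6 = 18$)
$J V = \frac{419}{75838} \cdot 18 = \frac{3771}{37919}$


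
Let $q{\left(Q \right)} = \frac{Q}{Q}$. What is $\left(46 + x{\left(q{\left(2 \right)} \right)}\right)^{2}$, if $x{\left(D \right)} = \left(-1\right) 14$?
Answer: $1024$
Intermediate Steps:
$q{\left(Q \right)} = 1$
$x{\left(D \right)} = -14$
$\left(46 + x{\left(q{\left(2 \right)} \right)}\right)^{2} = \left(46 - 14\right)^{2} = 32^{2} = 1024$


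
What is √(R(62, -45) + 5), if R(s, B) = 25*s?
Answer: √1555 ≈ 39.433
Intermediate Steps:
√(R(62, -45) + 5) = √(25*62 + 5) = √(1550 + 5) = √1555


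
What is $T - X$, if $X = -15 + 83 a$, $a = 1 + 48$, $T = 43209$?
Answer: $39157$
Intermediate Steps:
$a = 49$
$X = 4052$ ($X = -15 + 83 \cdot 49 = -15 + 4067 = 4052$)
$T - X = 43209 - 4052 = 39157$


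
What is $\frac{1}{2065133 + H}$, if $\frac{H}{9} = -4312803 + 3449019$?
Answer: $- \frac{1}{5708923} \approx -1.7516 \cdot 10^{-7}$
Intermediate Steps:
$H = -7774056$ ($H = 9 \left(-4312803 + 3449019\right) = 9 \left(-863784\right) = -7774056$)
$\frac{1}{2065133 + H} = \frac{1}{2065133 - 7774056} = \frac{1}{-5708923} = - \frac{1}{5708923}$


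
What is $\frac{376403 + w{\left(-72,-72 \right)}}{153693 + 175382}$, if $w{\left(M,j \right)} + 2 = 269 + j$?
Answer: $\frac{376598}{329075} \approx 1.1444$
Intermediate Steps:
$w{\left(M,j \right)} = 267 + j$ ($w{\left(M,j \right)} = -2 + \left(269 + j\right) = 267 + j$)
$\frac{376403 + w{\left(-72,-72 \right)}}{153693 + 175382} = \frac{376403 + \left(267 - 72\right)}{153693 + 175382} = \frac{376403 + 195}{329075} = 376598 \cdot \frac{1}{329075} = \frac{376598}{329075}$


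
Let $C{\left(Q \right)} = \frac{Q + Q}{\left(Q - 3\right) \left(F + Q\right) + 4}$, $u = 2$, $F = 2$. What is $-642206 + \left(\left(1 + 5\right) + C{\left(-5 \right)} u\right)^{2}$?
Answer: $- \frac{31466725}{49} \approx -6.4218 \cdot 10^{5}$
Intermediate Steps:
$C{\left(Q \right)} = \frac{2 Q}{4 + \left(-3 + Q\right) \left(2 + Q\right)}$ ($C{\left(Q \right)} = \frac{Q + Q}{\left(Q - 3\right) \left(2 + Q\right) + 4} = \frac{2 Q}{\left(-3 + Q\right) \left(2 + Q\right) + 4} = \frac{2 Q}{4 + \left(-3 + Q\right) \left(2 + Q\right)}$)
$-642206 + \left(\left(1 + 5\right) + C{\left(-5 \right)} u\right)^{2} = -642206 + \left(\left(1 + 5\right) + 2 \left(-5\right) \frac{1}{-2 + \left(-5\right)^{2} - -5} \cdot 2\right)^{2} = -642206 + \left(6 + 2 \left(-5\right) \frac{1}{-2 + 25 + 5} \cdot 2\right)^{2} = -642206 + \left(6 + 2 \left(-5\right) \frac{1}{28} \cdot 2\right)^{2} = -642206 + \left(6 - \frac{5}{7}\right)^{2} = -642206 + \left(\frac{37}{7}\right)^{2} = -642206 + \frac{1369}{49} = - \frac{31466725}{49}$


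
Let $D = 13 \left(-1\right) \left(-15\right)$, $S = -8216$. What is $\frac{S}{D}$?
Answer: $- \frac{632}{15} \approx -42.133$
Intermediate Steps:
$D = 195$ ($D = \left(-13\right) \left(-15\right) = 195$)
$\frac{S}{D} = - \frac{8216}{195} = \left(-8216\right) \frac{1}{195} = - \frac{632}{15}$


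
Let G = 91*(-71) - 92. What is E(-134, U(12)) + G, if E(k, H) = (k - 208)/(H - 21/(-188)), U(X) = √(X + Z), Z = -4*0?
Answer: -925023565/141229 - 8058432*√3/141229 ≈ -6648.6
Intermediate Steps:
Z = 0
G = -6553 (G = -6461 - 92 = -6553)
U(X) = √X (U(X) = √(X + 0) = √X)
E(k, H) = (-208 + k)/(21/188 + H) (E(k, H) = (-208 + k)/(H - 21*(-1/188)) = (-208 + k)/(H + 21/188) = (-208 + k)/(21/188 + H))
E(-134, U(12)) + G = 188*(-208 - 134)/(21 + 188*√12) - 6553 = 188*(-342)/(21 + 188*(2*√3)) - 6553 = 188*(-342)/(21 + 376*√3) - 6553 = -64296/(21 + 376*√3) - 6553 = -6553 - 64296/(21 + 376*√3)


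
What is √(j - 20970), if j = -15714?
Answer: 6*I*√1019 ≈ 191.53*I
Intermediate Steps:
√(j - 20970) = √(-15714 - 20970) = √(-36684) = 6*I*√1019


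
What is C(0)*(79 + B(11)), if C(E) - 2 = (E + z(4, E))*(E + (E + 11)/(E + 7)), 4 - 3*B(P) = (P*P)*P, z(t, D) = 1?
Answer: -27250/21 ≈ -1297.6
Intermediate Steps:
B(P) = 4/3 - P³/3 (B(P) = 4/3 - P*P*P/3 = 4/3 - P²*P/3 = 4/3 - P³/3)
C(E) = 2 + (1 + E)*(E + (11 + E)/(7 + E)) (C(E) = 2 + (E + 1)*(E + (E + 11)/(E + 7)) = 2 + (1 + E)*(E + (11 + E)/(7 + E)))
C(0)*(79 + B(11)) = ((25 + 0³ + 9*0² + 21*0)/(7 + 0))*(79 + (4/3 - ⅓*11³)) = ((25 + 0 + 9*0 + 0)/7)*(79 + (4/3 - ⅓*1331)) = ((25 + 0 + 0 + 0)/7)*(79 + (4/3 - 1331/3)) = ((⅐)*25)*(79 - 1327/3) = (25/7)*(-1090/3) = -27250/21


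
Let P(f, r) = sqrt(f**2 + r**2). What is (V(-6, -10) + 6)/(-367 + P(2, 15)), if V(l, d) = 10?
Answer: -1468/33615 - 4*sqrt(229)/33615 ≈ -0.045472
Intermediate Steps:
(V(-6, -10) + 6)/(-367 + P(2, 15)) = (10 + 6)/(-367 + sqrt(2**2 + 15**2)) = 16/(-367 + sqrt(4 + 225)) = 16/(-367 + sqrt(229))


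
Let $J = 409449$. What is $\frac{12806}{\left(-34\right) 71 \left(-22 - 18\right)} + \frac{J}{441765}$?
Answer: $\frac{1506454601}{1421894280} \approx 1.0595$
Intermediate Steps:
$\frac{12806}{\left(-34\right) 71 \left(-22 - 18\right)} + \frac{J}{441765} = \frac{12806}{\left(-34\right) 71 \left(-22 - 18\right)} + \frac{409449}{441765} = \frac{12806}{\left(-2414\right) \left(-22 - 18\right)} + 409449 \cdot \frac{1}{441765} = \frac{12806}{\left(-2414\right) \left(-40\right)} + \frac{136483}{147255} = \frac{12806}{96560} + \frac{136483}{147255} = 12806 \cdot \frac{1}{96560} + \frac{136483}{147255} = \frac{6403}{48280} + \frac{136483}{147255} = \frac{1506454601}{1421894280}$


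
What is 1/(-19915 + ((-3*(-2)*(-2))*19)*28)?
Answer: -1/26299 ≈ -3.8024e-5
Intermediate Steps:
1/(-19915 + ((-3*(-2)*(-2))*19)*28) = 1/(-19915 + ((6*(-2))*19)*28) = 1/(-19915 - 12*19*28) = 1/(-19915 - 228*28) = 1/(-19915 - 6384) = 1/(-26299) = -1/26299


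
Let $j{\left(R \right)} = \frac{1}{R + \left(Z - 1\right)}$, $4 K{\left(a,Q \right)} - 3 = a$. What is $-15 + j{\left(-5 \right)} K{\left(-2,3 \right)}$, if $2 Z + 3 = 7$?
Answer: $- \frac{241}{16} \approx -15.063$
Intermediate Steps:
$Z = 2$ ($Z = - \frac{3}{2} + \frac{1}{2} \cdot 7 = - \frac{3}{2} + \frac{7}{2} = 2$)
$K{\left(a,Q \right)} = \frac{3}{4} + \frac{a}{4}$
$j{\left(R \right)} = \frac{1}{1 + R}$ ($j{\left(R \right)} = \frac{1}{R + \left(2 - 1\right)} = \frac{1}{R + 1} = \frac{1}{1 + R}$)
$-15 + j{\left(-5 \right)} K{\left(-2,3 \right)} = -15 + \frac{\frac{3}{4} + \frac{1}{4} \left(-2\right)}{1 - 5} = -15 + \frac{\frac{3}{4} - \frac{1}{2}}{-4} = -15 - \frac{1}{16} = - \frac{241}{16}$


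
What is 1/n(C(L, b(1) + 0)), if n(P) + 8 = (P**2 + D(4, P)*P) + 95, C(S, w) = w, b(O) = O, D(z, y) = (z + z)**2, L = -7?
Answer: 1/152 ≈ 0.0065789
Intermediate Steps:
D(z, y) = 4*z**2 (D(z, y) = (2*z)**2 = 4*z**2)
n(P) = 87 + P**2 + 64*P (n(P) = -8 + ((P**2 + (4*4**2)*P) + 95) = -8 + ((P**2 + (4*16)*P) + 95) = -8 + ((P**2 + 64*P) + 95) = -8 + (95 + P**2 + 64*P) = 87 + P**2 + 64*P)
1/n(C(L, b(1) + 0)) = 1/(87 + (1 + 0)**2 + 64*(1 + 0)) = 1/(87 + 1**2 + 64*1) = 1/(87 + 1 + 64) = 1/152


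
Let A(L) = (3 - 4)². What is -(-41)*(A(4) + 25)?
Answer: 1066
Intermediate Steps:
A(L) = 1 (A(L) = (-1)² = 1)
-(-41)*(A(4) + 25) = -(-41)*(1 + 25) = -(-41)*26 = -1*(-1066) = 1066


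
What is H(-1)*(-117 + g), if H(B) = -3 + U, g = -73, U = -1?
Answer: 760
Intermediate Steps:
H(B) = -4 (H(B) = -3 - 1 = -4)
H(-1)*(-117 + g) = -4*(-117 - 73) = -4*(-190) = 760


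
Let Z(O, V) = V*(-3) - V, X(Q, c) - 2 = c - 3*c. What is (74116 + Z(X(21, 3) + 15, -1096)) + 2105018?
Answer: 2183518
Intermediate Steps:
X(Q, c) = 2 - 2*c (X(Q, c) = 2 + (c - 3*c) = 2 - 2*c)
Z(O, V) = -4*V (Z(O, V) = -3*V - V = -4*V)
(74116 + Z(X(21, 3) + 15, -1096)) + 2105018 = (74116 - 4*(-1096)) + 2105018 = (74116 + 4384) + 2105018 = 78500 + 2105018 = 2183518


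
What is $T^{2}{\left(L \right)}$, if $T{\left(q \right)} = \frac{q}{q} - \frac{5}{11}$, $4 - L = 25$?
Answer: $\frac{36}{121} \approx 0.29752$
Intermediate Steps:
$L = -21$ ($L = 4 - 25 = -21$)
$T{\left(q \right)} = \frac{6}{11}$ ($T{\left(q \right)} = 1 - \frac{5}{11} = \frac{6}{11}$)
$T^{2}{\left(L \right)} = \left(\frac{6}{11}\right)^{2} = \frac{36}{121}$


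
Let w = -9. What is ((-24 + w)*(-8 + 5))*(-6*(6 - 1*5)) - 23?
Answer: -617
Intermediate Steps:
((-24 + w)*(-8 + 5))*(-6*(6 - 1*5)) - 23 = ((-24 - 9)*(-8 + 5))*(-6*(6 - 1*5)) - 23 = (-33*(-3))*(-6*(6 - 5)) - 23 = 99*(-6*1) - 23 = 99*(-6) - 23 = -594 - 23 = -617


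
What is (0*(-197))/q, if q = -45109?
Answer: 0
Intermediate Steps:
(0*(-197))/q = (0*(-197))/(-45109) = 0*(-1/45109) = 0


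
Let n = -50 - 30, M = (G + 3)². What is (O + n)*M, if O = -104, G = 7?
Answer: -18400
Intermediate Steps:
M = 100 (M = (7 + 3)² = 10² = 100)
n = -80
(O + n)*M = (-104 - 80)*100 = -184*100 = -18400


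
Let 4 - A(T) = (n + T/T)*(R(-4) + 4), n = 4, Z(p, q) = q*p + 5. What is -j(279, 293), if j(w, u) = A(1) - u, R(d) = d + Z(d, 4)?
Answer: 234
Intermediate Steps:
Z(p, q) = 5 + p*q (Z(p, q) = p*q + 5 = 5 + p*q)
R(d) = 5 + 5*d (R(d) = d + (5 + d*4) = d + (5 + 4*d) = 5 + 5*d)
A(T) = 59 (A(T) = 4 - (4 + T/T)*((5 + 5*(-4)) + 4) = 4 - (4 + 1)*((5 - 20) + 4) = 4 - 5*(-15 + 4) = 4 - 5*(-11) = 4 - 1*(-55) = 4 + 55 = 59)
j(w, u) = 59 - u
-j(279, 293) = -(59 - 1*293) = -(59 - 293) = -1*(-234) = 234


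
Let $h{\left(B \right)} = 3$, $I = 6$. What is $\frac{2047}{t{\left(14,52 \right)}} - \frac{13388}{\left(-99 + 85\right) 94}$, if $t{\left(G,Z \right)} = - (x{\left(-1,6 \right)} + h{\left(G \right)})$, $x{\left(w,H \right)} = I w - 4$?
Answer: $\frac{99556}{329} \approx 302.6$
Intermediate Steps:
$x{\left(w,H \right)} = -4 + 6 w$ ($x{\left(w,H \right)} = 6 w - 4 = -4 + 6 w$)
$t{\left(G,Z \right)} = 7$ ($t{\left(G,Z \right)} = - (\left(-4 + 6 \left(-1\right)\right) + 3) = - (\left(-4 - 6\right) + 3) = - (-10 + 3) = \left(-1\right) \left(-7\right) = 7$)
$\frac{2047}{t{\left(14,52 \right)}} - \frac{13388}{\left(-99 + 85\right) 94} = \frac{2047}{7} - \frac{13388}{\left(-99 + 85\right) 94} = 2047 \cdot \frac{1}{7} - \frac{13388}{\left(-14\right) 94} = \frac{2047}{7} - \frac{13388}{-1316} = \frac{2047}{7} - - \frac{3347}{329} = \frac{2047}{7} + \frac{3347}{329} = \frac{99556}{329}$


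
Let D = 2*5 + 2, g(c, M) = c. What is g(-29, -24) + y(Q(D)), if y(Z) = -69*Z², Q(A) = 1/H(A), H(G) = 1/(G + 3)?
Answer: -15554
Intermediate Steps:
D = 12 (D = 10 + 2 = 12)
H(G) = 1/(3 + G)
Q(A) = 3 + A (Q(A) = 1/(1/(3 + A)) = 3 + A)
g(-29, -24) + y(Q(D)) = -29 - 69*(3 + 12)² = -29 - 69*15² = -29 - 69*225 = -29 - 15525 = -15554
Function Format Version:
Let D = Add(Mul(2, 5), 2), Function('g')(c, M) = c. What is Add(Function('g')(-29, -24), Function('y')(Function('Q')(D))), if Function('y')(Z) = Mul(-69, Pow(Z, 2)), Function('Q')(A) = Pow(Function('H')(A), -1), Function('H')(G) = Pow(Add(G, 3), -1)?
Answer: -15554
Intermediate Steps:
D = 12 (D = Add(10, 2) = 12)
Function('H')(G) = Pow(Add(3, G), -1)
Function('Q')(A) = Add(3, A) (Function('Q')(A) = Pow(Pow(Add(3, A), -1), -1) = Add(3, A))
Add(Function('g')(-29, -24), Function('y')(Function('Q')(D))) = Add(-29, Mul(-69, Pow(Add(3, 12), 2))) = Add(-29, Mul(-69, Pow(15, 2))) = Add(-29, Mul(-69, 225)) = Add(-29, -15525) = -15554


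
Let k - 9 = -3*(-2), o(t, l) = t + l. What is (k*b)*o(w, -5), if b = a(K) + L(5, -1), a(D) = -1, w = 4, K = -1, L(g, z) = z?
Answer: 30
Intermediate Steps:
o(t, l) = l + t
k = 15 (k = 9 - 3*(-2) = 9 + 6 = 15)
b = -2 (b = -1 - 1 = -2)
(k*b)*o(w, -5) = (15*(-2))*(-5 + 4) = -30*(-1) = 30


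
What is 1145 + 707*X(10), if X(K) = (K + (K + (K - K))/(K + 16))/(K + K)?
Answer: 78629/52 ≈ 1512.1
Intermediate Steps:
X(K) = (K + K/(16 + K))/(2*K) (X(K) = (K + (K + 0)/(16 + K))/((2*K)) = (K + K/(16 + K))*(1/(2*K)) = (K + K/(16 + K))/(2*K))
1145 + 707*X(10) = 1145 + 707*((17 + 10)/(2*(16 + 10))) = 1145 + 707*((½)*27/26) = 1145 + 707*((½)*(1/26)*27) = 1145 + 707*(27/52) = 1145 + 19089/52 = 78629/52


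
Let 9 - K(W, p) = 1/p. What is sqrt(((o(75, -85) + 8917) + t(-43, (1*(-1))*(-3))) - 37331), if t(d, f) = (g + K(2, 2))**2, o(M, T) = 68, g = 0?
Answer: I*sqrt(113095)/2 ≈ 168.15*I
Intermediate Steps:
K(W, p) = 9 - 1/p
t(d, f) = 289/4 (t(d, f) = (0 + (9 - 1/2))**2 = (0 + 17/2)**2 = (17/2)**2 = 289/4)
sqrt(((o(75, -85) + 8917) + t(-43, (1*(-1))*(-3))) - 37331) = sqrt(((68 + 8917) + 289/4) - 37331) = sqrt((8985 + 289/4) - 37331) = sqrt(36229/4 - 37331) = sqrt(-113095/4) = I*sqrt(113095)/2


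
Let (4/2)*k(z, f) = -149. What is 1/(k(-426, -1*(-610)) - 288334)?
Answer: -2/576817 ≈ -3.4673e-6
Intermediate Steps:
k(z, f) = -149/2 (k(z, f) = (1/2)*(-149) = -149/2)
1/(k(-426, -1*(-610)) - 288334) = 1/(-149/2 - 288334) = 1/(-576817/2) = -2/576817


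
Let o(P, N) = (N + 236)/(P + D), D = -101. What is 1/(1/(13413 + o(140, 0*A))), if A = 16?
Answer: 523343/39 ≈ 13419.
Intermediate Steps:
o(P, N) = (236 + N)/(-101 + P) (o(P, N) = (N + 236)/(P - 101) = (236 + N)/(-101 + P))
1/(1/(13413 + o(140, 0*A))) = 1/(1/(13413 + (236 + 0*16)/(-101 + 140))) = 1/(1/(13413 + (236 + 0)/39)) = 1/(1/(13413 + (1/39)*236)) = 1/(1/(13413 + 236/39)) = 1/(1/(523343/39)) = 1/(39/523343) = 523343/39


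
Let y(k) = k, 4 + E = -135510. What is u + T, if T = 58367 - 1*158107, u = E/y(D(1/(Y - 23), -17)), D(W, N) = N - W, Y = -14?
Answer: -28811351/314 ≈ -91756.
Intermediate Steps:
E = -135514 (E = -4 - 135510 = -135514)
u = 2507009/314 (u = -135514/(-17 - 1/(-14 - 23)) = -135514/(-17 - 1/(-37)) = -135514/(-17 - 1*(-1/37)) = -135514/(-17 + 1/37) = -135514/(-628/37) = -135514*(-37/628) = 2507009/314 ≈ 7984.1)
T = -99740 (T = 58367 - 158107 = -99740)
u + T = 2507009/314 - 99740 = -28811351/314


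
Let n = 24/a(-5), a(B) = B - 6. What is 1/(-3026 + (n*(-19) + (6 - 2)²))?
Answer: -11/32654 ≈ -0.00033687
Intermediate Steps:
a(B) = -6 + B
n = -24/11 (n = 24/(-6 - 5) = 24/(-11) = 24*(-1/11) = -24/11 ≈ -2.1818)
1/(-3026 + (n*(-19) + (6 - 2)²)) = 1/(-3026 + (-24/11*(-19) + (6 - 2)²)) = 1/(-3026 + (456/11 + 4²)) = 1/(-3026 + (456/11 + 16)) = 1/(-3026 + 632/11) = 1/(-32654/11) = -11/32654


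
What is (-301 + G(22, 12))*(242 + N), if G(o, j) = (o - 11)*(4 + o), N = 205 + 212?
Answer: -9885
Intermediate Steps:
N = 417
G(o, j) = (-11 + o)*(4 + o)
(-301 + G(22, 12))*(242 + N) = (-301 + (-44 + 22² - 7*22))*(242 + 417) = (-301 + (-44 + 484 - 154))*659 = (-301 + 286)*659 = -15*659 = -9885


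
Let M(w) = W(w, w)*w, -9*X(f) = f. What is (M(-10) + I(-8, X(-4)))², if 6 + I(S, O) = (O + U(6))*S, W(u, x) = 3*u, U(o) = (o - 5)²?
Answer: 6461764/81 ≈ 79775.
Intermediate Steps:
U(o) = (-5 + o)²
X(f) = -f/9
I(S, O) = -6 + S*(1 + O) (I(S, O) = -6 + (O + (-5 + 6)²)*S = -6 + (O + 1²)*S = -6 + (O + 1)*S = -6 + (1 + O)*S = -6 + S*(1 + O))
M(w) = 3*w² (M(w) = (3*w)*w = 3*w²)
(M(-10) + I(-8, X(-4)))² = (3*(-10)² + (-6 - 8 - ⅑*(-4)*(-8)))² = (3*100 + (-6 - 8 + (4/9)*(-8)))² = (300 + (-6 - 8 - 32/9))² = (300 - 158/9)² = (2542/9)² = 6461764/81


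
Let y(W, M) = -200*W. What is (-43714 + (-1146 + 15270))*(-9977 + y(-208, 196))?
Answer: -935724570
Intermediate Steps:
(-43714 + (-1146 + 15270))*(-9977 + y(-208, 196)) = (-43714 + (-1146 + 15270))*(-9977 - 200*(-208)) = (-43714 + 14124)*(-9977 + 41600) = -29590*31623 = -935724570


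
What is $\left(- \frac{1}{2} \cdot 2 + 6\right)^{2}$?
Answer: $25$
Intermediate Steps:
$\left(- \frac{1}{2} \cdot 2 + 6\right)^{2} = \left(\left(-1\right) \frac{1}{2} \cdot 2 + 6\right)^{2} = \left(\left(- \frac{1}{2}\right) 2 + 6\right)^{2} = \left(-1 + 6\right)^{2} = 5^{2} = 25$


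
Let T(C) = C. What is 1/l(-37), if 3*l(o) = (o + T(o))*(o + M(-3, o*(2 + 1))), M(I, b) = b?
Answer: 3/10952 ≈ 0.00027392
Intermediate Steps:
l(o) = 8*o**2/3 (l(o) = ((o + o)*(o + o*(2 + 1)))/3 = ((2*o)*(o + o*3))/3 = ((2*o)*(o + 3*o))/3 = ((2*o)*(4*o))/3 = (8*o**2)/3 = 8*o**2/3)
1/l(-37) = 1/((8/3)*(-37)**2) = 1/((8/3)*1369) = 1/(10952/3) = 3/10952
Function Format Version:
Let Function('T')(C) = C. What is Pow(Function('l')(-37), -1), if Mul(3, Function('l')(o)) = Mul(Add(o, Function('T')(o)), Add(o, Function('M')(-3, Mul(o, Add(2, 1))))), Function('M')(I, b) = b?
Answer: Rational(3, 10952) ≈ 0.00027392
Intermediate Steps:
Function('l')(o) = Mul(Rational(8, 3), Pow(o, 2)) (Function('l')(o) = Mul(Rational(1, 3), Mul(Add(o, o), Add(o, Mul(o, Add(2, 1))))) = Mul(Rational(1, 3), Mul(Mul(2, o), Add(o, Mul(o, 3)))) = Mul(Rational(1, 3), Mul(Mul(2, o), Add(o, Mul(3, o)))) = Mul(Rational(1, 3), Mul(Mul(2, o), Mul(4, o))) = Mul(Rational(1, 3), Mul(8, Pow(o, 2))) = Mul(Rational(8, 3), Pow(o, 2)))
Pow(Function('l')(-37), -1) = Pow(Mul(Rational(8, 3), Pow(-37, 2)), -1) = Pow(Mul(Rational(8, 3), 1369), -1) = Pow(Rational(10952, 3), -1) = Rational(3, 10952)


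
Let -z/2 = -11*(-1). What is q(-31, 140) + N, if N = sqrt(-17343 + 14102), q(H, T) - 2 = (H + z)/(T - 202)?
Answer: 177/62 + I*sqrt(3241) ≈ 2.8548 + 56.93*I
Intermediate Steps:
z = -22 (z = -(-22)*(-1) = -2*11 = -22)
q(H, T) = 2 + (-22 + H)/(-202 + T) (q(H, T) = 2 + (H - 22)/(T - 202) = 2 + (-22 + H)/(-202 + T))
N = I*sqrt(3241) (N = sqrt(-3241) = I*sqrt(3241) ≈ 56.93*I)
q(-31, 140) + N = (-426 - 31 + 2*140)/(-202 + 140) + I*sqrt(3241) = (-426 - 31 + 280)/(-62) + I*sqrt(3241) = -1/62*(-177) + I*sqrt(3241) = 177/62 + I*sqrt(3241)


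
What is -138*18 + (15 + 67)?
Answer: -2402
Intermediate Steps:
-138*18 + (15 + 67) = -2484 + 82 = -2402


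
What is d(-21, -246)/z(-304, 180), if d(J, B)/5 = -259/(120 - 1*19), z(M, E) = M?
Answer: 1295/30704 ≈ 0.042177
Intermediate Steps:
d(J, B) = -1295/101 (d(J, B) = 5*(-259/(120 - 1*19)) = 5*(-259/(120 - 19)) = 5*(-259/101) = -1295/101)
d(-21, -246)/z(-304, 180) = -1295/101/(-304) = -1295/101*(-1/304) = 1295/30704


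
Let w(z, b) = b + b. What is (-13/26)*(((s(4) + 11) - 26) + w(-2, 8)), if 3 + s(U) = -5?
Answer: 7/2 ≈ 3.5000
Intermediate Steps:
w(z, b) = 2*b
s(U) = -8 (s(U) = -3 - 5 = -8)
(-13/26)*(((s(4) + 11) - 26) + w(-2, 8)) = (-13/26)*(((-8 + 11) - 26) + 2*8) = (-13*1/26)*((3 - 26) + 16) = -(-23 + 16)/2 = -½*(-7) = 7/2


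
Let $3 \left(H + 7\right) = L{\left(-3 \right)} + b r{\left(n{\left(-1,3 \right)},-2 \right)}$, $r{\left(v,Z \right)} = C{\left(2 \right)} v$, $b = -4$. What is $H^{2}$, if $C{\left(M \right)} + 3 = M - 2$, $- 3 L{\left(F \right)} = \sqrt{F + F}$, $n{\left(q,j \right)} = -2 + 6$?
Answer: $\frac{\left(-81 + i \sqrt{6}\right)^{2}}{81} \approx 80.926 - 4.899 i$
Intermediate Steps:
$n{\left(q,j \right)} = 4$
$L{\left(F \right)} = - \frac{\sqrt{2} \sqrt{F}}{3}$ ($L{\left(F \right)} = - \frac{\sqrt{F + F}}{3} = - \frac{\sqrt{2 F}}{3} = - \frac{\sqrt{2} \sqrt{F}}{3}$)
$C{\left(M \right)} = -5 + M$ ($C{\left(M \right)} = -3 + \left(M - 2\right) = -3 + \left(-2 + M\right) = -5 + M$)
$r{\left(v,Z \right)} = - 3 v$ ($r{\left(v,Z \right)} = \left(-5 + 2\right) v = - 3 v$)
$H = 9 - \frac{i \sqrt{6}}{9}$ ($H = -7 + \frac{- \frac{\sqrt{2} \sqrt{-3}}{3} - 4 \left(\left(-3\right) 4\right)}{3} = -7 + \frac{- \frac{\sqrt{2} i \sqrt{3}}{3} - -48}{3} = -7 + \frac{- \frac{i \sqrt{6}}{3} + 48}{3} = -7 + \frac{48 - \frac{i \sqrt{6}}{3}}{3} = -7 + \left(16 - \frac{i \sqrt{6}}{9}\right) = 9 - \frac{i \sqrt{6}}{9} \approx 9.0 - 0.27217 i$)
$H^{2} = \left(9 - \frac{i \sqrt{6}}{9}\right)^{2}$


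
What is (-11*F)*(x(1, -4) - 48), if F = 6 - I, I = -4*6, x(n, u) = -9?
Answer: 18810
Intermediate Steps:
I = -24
F = 30 (F = 6 - 1*(-24) = 6 + 24 = 30)
(-11*F)*(x(1, -4) - 48) = (-11*30)*(-9 - 48) = -330*(-57) = 18810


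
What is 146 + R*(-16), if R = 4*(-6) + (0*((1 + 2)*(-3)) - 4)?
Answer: 594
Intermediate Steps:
R = -28 (R = -24 + (0*(3*(-3)) - 4) = -24 + (0*(-9) - 4) = -24 + (0 - 4) = -24 - 4 = -28)
146 + R*(-16) = 146 - 28*(-16) = 146 + 448 = 594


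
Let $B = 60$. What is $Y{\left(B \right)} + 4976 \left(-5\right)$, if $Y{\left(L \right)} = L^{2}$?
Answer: $-21280$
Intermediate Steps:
$Y{\left(B \right)} + 4976 \left(-5\right) = 60^{2} + 4976 \left(-5\right) = 3600 - 24880 = -21280$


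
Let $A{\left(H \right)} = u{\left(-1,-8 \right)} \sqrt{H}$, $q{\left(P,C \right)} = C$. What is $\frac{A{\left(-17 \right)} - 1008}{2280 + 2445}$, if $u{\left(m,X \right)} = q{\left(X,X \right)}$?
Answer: $- \frac{16}{75} - \frac{8 i \sqrt{17}}{4725} \approx -0.21333 - 0.0069809 i$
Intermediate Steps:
$u{\left(m,X \right)} = X$
$A{\left(H \right)} = - 8 \sqrt{H}$
$\frac{A{\left(-17 \right)} - 1008}{2280 + 2445} = \frac{- 8 \sqrt{-17} - 1008}{2280 + 2445} = \frac{- 8 i \sqrt{17} - 1008}{4725} = \left(- 8 i \sqrt{17} - 1008\right) \frac{1}{4725} = \left(-1008 - 8 i \sqrt{17}\right) \frac{1}{4725} = - \frac{16}{75} - \frac{8 i \sqrt{17}}{4725}$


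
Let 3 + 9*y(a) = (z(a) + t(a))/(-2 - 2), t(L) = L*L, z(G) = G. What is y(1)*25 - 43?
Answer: -949/18 ≈ -52.722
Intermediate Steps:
t(L) = L²
y(a) = -⅓ - a/36 - a²/36 (y(a) = -⅓ + ((a + a²)/(-2 - 2))/9 = -⅓ + ((a + a²)/(-4))/9 = -⅓ + ((a + a²)*(-¼))/9 = -⅓ + (-a/4 - a²/4)/9 = -⅓ + (-a/36 - a²/36) = -⅓ - a/36 - a²/36)
y(1)*25 - 43 = (-⅓ - 1/36*1 - 1/36*1²)*25 - 43 = (-⅓ - 1/36 - 1/36*1)*25 - 43 = (-⅓ - 1/36 - 1/36)*25 - 43 = -7/18*25 - 43 = -175/18 - 43 = -949/18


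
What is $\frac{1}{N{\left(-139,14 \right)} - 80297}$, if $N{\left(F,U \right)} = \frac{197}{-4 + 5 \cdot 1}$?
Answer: $- \frac{1}{80100} \approx -1.2484 \cdot 10^{-5}$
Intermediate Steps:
$N{\left(F,U \right)} = 197$ ($N{\left(F,U \right)} = \frac{197}{-4 + 5} = \frac{197}{1} = 197 \cdot 1 = 197$)
$\frac{1}{N{\left(-139,14 \right)} - 80297} = \frac{1}{197 - 80297} = \frac{1}{-80100} = - \frac{1}{80100}$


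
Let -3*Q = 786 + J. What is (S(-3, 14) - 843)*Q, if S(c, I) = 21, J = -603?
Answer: 50142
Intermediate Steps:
Q = -61 (Q = -(786 - 603)/3 = -1/3*183 = -61)
(S(-3, 14) - 843)*Q = (21 - 843)*(-61) = -822*(-61) = 50142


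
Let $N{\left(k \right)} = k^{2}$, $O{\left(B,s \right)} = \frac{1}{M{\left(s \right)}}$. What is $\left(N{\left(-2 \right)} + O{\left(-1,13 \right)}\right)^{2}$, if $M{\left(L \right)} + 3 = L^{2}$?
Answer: $\frac{442225}{27556} \approx 16.048$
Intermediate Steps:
$M{\left(L \right)} = -3 + L^{2}$
$O{\left(B,s \right)} = \frac{1}{-3 + s^{2}}$
$\left(N{\left(-2 \right)} + O{\left(-1,13 \right)}\right)^{2} = \left(\left(-2\right)^{2} + \frac{1}{-3 + 13^{2}}\right)^{2} = \left(4 + \frac{1}{-3 + 169}\right)^{2} = \left(4 + \frac{1}{166}\right)^{2} = \left(\frac{665}{166}\right)^{2} = \frac{442225}{27556}$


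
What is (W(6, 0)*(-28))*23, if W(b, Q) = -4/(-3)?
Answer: -2576/3 ≈ -858.67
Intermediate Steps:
W(b, Q) = 4/3 (W(b, Q) = -4*(-1/3) = 4/3)
(W(6, 0)*(-28))*23 = ((4/3)*(-28))*23 = -112/3*23 = -2576/3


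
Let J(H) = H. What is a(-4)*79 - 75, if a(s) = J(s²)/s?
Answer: -391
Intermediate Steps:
a(s) = s (a(s) = s²/s = s)
a(-4)*79 - 75 = -4*79 - 75 = -316 - 75 = -391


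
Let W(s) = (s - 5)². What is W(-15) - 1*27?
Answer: 373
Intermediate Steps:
W(s) = (-5 + s)²
W(-15) - 1*27 = (-5 - 15)² - 1*27 = (-20)² - 27 = 400 - 27 = 373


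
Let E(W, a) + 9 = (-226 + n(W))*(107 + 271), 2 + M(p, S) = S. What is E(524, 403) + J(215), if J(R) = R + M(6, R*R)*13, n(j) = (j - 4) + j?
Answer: 910309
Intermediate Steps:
n(j) = -4 + 2*j (n(j) = (-4 + j) + j = -4 + 2*j)
M(p, S) = -2 + S
E(W, a) = -86949 + 756*W (E(W, a) = -9 + (-226 + (-4 + 2*W))*(107 + 271) = -9 + (-230 + 2*W)*378 = -9 + (-86940 + 756*W) = -86949 + 756*W)
J(R) = -26 + R + 13*R² (J(R) = R + (-2 + R*R)*13 = R + (-2 + R²)*13 = R + (-26 + 13*R²) = -26 + R + 13*R²)
E(524, 403) + J(215) = (-86949 + 756*524) + (-26 + 215 + 13*215²) = (-86949 + 396144) + (-26 + 215 + 13*46225) = 309195 + (-26 + 215 + 600925) = 309195 + 601114 = 910309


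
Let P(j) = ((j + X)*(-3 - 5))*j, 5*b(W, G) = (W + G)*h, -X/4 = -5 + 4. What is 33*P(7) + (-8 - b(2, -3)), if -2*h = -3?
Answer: -203357/10 ≈ -20336.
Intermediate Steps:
h = 3/2 (h = -1/2*(-3) = 3/2 ≈ 1.5000)
X = 4 (X = -4*(-5 + 4) = -4*(-1) = 4)
b(W, G) = 3*G/10 + 3*W/10 (b(W, G) = ((W + G)*(3/2))/5 = ((G + W)*(3/2))/5 = (3*G/2 + 3*W/2)/5 = 3*G/10 + 3*W/10)
P(j) = j*(-32 - 8*j) (P(j) = ((j + 4)*(-3 - 5))*j = ((4 + j)*(-8))*j = (-32 - 8*j)*j = j*(-32 - 8*j))
33*P(7) + (-8 - b(2, -3)) = 33*(-8*7*(4 + 7)) + (-8 - ((3/10)*(-3) + (3/10)*2)) = 33*(-8*7*11) + (-8 - (-9/10 + 3/5)) = 33*(-616) + (-8 - 1*(-3/10)) = -20328 + (-8 + 3/10) = -20328 - 77/10 = -203357/10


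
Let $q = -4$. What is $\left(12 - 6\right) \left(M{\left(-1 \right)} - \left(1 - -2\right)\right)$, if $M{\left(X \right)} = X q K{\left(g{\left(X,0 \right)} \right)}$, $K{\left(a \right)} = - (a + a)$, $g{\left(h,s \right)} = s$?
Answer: $-18$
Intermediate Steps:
$K{\left(a \right)} = - 2 a$
$M{\left(X \right)} = 0$ ($M{\left(X \right)} = X \left(-4\right) \left(\left(-2\right) 0\right) = - 4 X 0 = 0$)
$\left(12 - 6\right) \left(M{\left(-1 \right)} - \left(1 - -2\right)\right) = \left(12 - 6\right) \left(0 - \left(1 - -2\right)\right) = 6 \left(0 - \left(1 + 2\right)\right) = 6 \left(0 - 3\right) = 6 \left(-3\right) = -18$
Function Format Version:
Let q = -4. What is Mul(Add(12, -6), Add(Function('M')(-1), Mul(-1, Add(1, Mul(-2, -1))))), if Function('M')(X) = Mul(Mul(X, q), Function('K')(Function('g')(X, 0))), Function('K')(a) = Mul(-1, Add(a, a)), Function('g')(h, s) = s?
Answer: -18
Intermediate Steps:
Function('K')(a) = Mul(-2, a) (Function('K')(a) = Mul(-1, Mul(2, a)) = Mul(-2, a))
Function('M')(X) = 0 (Function('M')(X) = Mul(Mul(X, -4), Mul(-2, 0)) = Mul(Mul(-4, X), 0) = 0)
Mul(Add(12, -6), Add(Function('M')(-1), Mul(-1, Add(1, Mul(-2, -1))))) = Mul(Add(12, -6), Add(0, Mul(-1, Add(1, Mul(-2, -1))))) = Mul(6, Add(0, Mul(-1, Add(1, 2)))) = Mul(6, Add(0, Mul(-1, 3))) = Mul(6, Add(0, -3)) = Mul(6, -3) = -18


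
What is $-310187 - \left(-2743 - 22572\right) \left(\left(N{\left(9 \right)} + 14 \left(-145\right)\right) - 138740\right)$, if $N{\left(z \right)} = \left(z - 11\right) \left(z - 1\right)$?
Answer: $-3564307777$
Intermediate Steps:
$N{\left(z \right)} = \left(-1 + z\right) \left(-11 + z\right)$ ($N{\left(z \right)} = \left(-11 + z\right) \left(-1 + z\right) = \left(-1 + z\right) \left(-11 + z\right)$)
$-310187 - \left(-2743 - 22572\right) \left(\left(N{\left(9 \right)} + 14 \left(-145\right)\right) - 138740\right) = -310187 - \left(-2743 - 22572\right) \left(\left(\left(11 + 9^{2} - 108\right) + 14 \left(-145\right)\right) - 138740\right) = -310187 - - 25315 \left(\left(\left(11 + 81 - 108\right) - 2030\right) - 138740\right) = -310187 - - 25315 \left(\left(-16 - 2030\right) - 138740\right) = -310187 - - 25315 \left(-2046 - 138740\right) = -310187 - \left(-25315\right) \left(-140786\right) = -310187 - 3563997590 = -3564307777$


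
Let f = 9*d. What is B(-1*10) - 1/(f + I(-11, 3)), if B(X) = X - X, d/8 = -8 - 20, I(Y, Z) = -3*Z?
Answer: 1/2025 ≈ 0.00049383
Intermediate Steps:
d = -224 (d = 8*(-8 - 20) = 8*(-28) = -224)
f = -2016 (f = 9*(-224) = -2016)
B(X) = 0
B(-1*10) - 1/(f + I(-11, 3)) = 0 - 1/(-2016 - 3*3) = 0 - 1/(-2016 - 9) = 0 - 1/(-2025) = 0 - 1*(-1/2025) = 0 + 1/2025 = 1/2025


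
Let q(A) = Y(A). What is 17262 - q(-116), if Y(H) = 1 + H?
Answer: 17377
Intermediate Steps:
q(A) = 1 + A
17262 - q(-116) = 17262 - (1 - 116) = 17262 - 1*(-115) = 17262 + 115 = 17377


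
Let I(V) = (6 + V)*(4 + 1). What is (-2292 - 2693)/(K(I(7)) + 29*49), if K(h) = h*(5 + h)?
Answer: -4985/5971 ≈ -0.83487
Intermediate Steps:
I(V) = 30 + 5*V (I(V) = (6 + V)*5 = 30 + 5*V)
(-2292 - 2693)/(K(I(7)) + 29*49) = (-2292 - 2693)/((30 + 5*7)*(5 + (30 + 5*7)) + 29*49) = -4985/((30 + 35)*(5 + (30 + 35)) + 1421) = -4985/(65*(5 + 65) + 1421) = -4985/(65*70 + 1421) = -4985/(4550 + 1421) = -4985/5971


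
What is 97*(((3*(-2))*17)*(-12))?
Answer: 118728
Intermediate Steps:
97*(((3*(-2))*17)*(-12)) = 97*(-6*17*(-12)) = 97*(-102*(-12)) = 97*1224 = 118728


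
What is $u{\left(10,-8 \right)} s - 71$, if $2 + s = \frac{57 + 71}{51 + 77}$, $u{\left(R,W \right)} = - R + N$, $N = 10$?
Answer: $-71$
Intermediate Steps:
$u{\left(R,W \right)} = 10 - R$ ($u{\left(R,W \right)} = - R + 10 = 10 - R$)
$s = -1$ ($s = -2 + \frac{57 + 71}{51 + 77} = -2 + \frac{128}{128} = -2 + 128 \cdot \frac{1}{128} = -2 + 1 = -1$)
$u{\left(10,-8 \right)} s - 71 = \left(10 - 10\right) \left(-1\right) - 71 = 0 \left(-1\right) - 71 = 0 - 71 = -71$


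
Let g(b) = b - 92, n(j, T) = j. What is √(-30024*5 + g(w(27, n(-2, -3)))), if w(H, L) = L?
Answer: I*√150214 ≈ 387.57*I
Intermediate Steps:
g(b) = -92 + b
√(-30024*5 + g(w(27, n(-2, -3)))) = √(-30024*5 + (-92 - 2)) = √(-150120 - 94) = √(-150214) = I*√150214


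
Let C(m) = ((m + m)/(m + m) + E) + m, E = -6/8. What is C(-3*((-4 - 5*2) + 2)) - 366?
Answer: -1319/4 ≈ -329.75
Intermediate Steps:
E = -¾ (E = -6*⅛ = -¾ ≈ -0.75000)
C(m) = ¼ + m (C(m) = ((m + m)/(m + m) - ¾) + m = ((2*m)/((2*m)) - ¾) + m = ((2*m)*(1/(2*m)) - ¾) + m = (1 - ¾) + m = ¼ + m)
C(-3*((-4 - 5*2) + 2)) - 366 = (¼ - 3*((-4 - 5*2) + 2)) - 366 = (¼ - 3*((-4 - 10) + 2)) - 366 = (¼ - 3*(-14 + 2)) - 366 = (¼ - 3*(-12)) - 366 = (¼ + 36) - 366 = 145/4 - 366 = -1319/4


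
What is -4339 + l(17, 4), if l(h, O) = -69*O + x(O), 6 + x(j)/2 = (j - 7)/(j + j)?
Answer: -18511/4 ≈ -4627.8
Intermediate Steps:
x(j) = -12 + (-7 + j)/j (x(j) = -12 + 2*((j - 7)/(j + j)) = -12 + 2*((-7 + j)/((2*j))) = -12 + 2*((-7 + j)*(1/(2*j))) = -12 + 2*((-7 + j)/(2*j)) = -12 + (-7 + j)/j)
l(h, O) = -11 - 69*O - 7/O (l(h, O) = -69*O + (-11 - 7/O) = -11 - 69*O - 7/O)
-4339 + l(17, 4) = -4339 + (-11 - 69*4 - 7/4) = -4339 + (-11 - 276 - 7*¼) = -4339 + (-11 - 276 - 7/4) = -4339 - 1155/4 = -18511/4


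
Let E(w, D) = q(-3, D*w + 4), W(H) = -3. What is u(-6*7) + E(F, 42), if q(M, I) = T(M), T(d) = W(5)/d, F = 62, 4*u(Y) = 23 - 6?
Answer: 21/4 ≈ 5.2500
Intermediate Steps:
u(Y) = 17/4 (u(Y) = (23 - 6)/4 = (1/4)*17 = 17/4)
T(d) = -3/d
q(M, I) = -3/M
E(w, D) = 1 (E(w, D) = -3/(-3) = -3*(-1/3) = 1)
u(-6*7) + E(F, 42) = 17/4 + 1 = 21/4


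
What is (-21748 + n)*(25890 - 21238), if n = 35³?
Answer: 98282804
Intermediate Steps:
n = 42875
(-21748 + n)*(25890 - 21238) = (-21748 + 42875)*(25890 - 21238) = 21127*4652 = 98282804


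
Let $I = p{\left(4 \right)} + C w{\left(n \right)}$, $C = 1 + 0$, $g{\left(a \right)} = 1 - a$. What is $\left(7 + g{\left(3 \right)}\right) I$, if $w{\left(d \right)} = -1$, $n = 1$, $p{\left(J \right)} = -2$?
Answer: $-15$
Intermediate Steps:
$C = 1$
$I = -3$ ($I = -2 + 1 \left(-1\right) = -2 - 1 = -3$)
$\left(7 + g{\left(3 \right)}\right) I = \left(7 + \left(1 - 3\right)\right) \left(-3\right) = \left(7 - 2\right) \left(-3\right) = 5 \left(-3\right) = -15$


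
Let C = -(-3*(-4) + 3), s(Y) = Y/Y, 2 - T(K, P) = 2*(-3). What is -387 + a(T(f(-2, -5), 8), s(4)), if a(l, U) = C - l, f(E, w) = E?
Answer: -410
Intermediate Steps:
T(K, P) = 8 (T(K, P) = 2 - 2*(-3) = 2 - 1*(-6) = 2 + 6 = 8)
s(Y) = 1
C = -15 (C = -(12 + 3) = -1*15 = -15)
a(l, U) = -15 - l
-387 + a(T(f(-2, -5), 8), s(4)) = -387 + (-15 - 1*8) = -387 + (-15 - 8) = -387 - 23 = -410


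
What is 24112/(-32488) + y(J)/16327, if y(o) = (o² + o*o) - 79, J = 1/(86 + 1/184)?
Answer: -12403928002229693/16604538887176875 ≈ -0.74702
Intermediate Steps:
J = 184/15825 (J = 1/(86 + 1/184) = 1/(15825/184) = 184/15825 ≈ 0.011627)
y(o) = -79 + 2*o² (y(o) = (o² + o²) - 79 = 2*o² - 79 = -79 + 2*o²)
24112/(-32488) + y(J)/16327 = 24112/(-32488) + (-79 + 2*(184/15825)²)/16327 = 24112*(-1/32488) + (-79 + 2*(33856/250430625))*(1/16327) = -3014/4061 + (-79 + 67712/250430625)*(1/16327) = -3014/4061 - 19783951663/250430625*1/16327 = -3014/4061 - 19783951663/4088780814375 = -12403928002229693/16604538887176875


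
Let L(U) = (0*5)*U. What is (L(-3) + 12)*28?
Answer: 336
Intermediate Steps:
L(U) = 0 (L(U) = 0*U = 0)
(L(-3) + 12)*28 = (0 + 12)*28 = 12*28 = 336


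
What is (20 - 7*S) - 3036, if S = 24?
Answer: -3184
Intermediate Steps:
(20 - 7*S) - 3036 = (20 - 7*24) - 3036 = (20 - 168) - 3036 = -148 - 3036 = -3184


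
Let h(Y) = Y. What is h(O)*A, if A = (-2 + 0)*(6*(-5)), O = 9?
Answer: 540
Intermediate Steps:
A = 60 (A = -2*(-30) = 60)
h(O)*A = 9*60 = 540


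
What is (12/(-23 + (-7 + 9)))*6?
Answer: -24/7 ≈ -3.4286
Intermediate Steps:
(12/(-23 + (-7 + 9)))*6 = (12/(-23 + 2))*6 = (12/(-21))*6 = (12*(-1/21))*6 = -4/7*6 = -24/7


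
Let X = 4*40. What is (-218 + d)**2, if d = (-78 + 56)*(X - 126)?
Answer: 933156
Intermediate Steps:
X = 160
d = -748 (d = (-78 + 56)*(160 - 126) = -22*34 = -748)
(-218 + d)**2 = (-218 - 748)**2 = (-966)**2 = 933156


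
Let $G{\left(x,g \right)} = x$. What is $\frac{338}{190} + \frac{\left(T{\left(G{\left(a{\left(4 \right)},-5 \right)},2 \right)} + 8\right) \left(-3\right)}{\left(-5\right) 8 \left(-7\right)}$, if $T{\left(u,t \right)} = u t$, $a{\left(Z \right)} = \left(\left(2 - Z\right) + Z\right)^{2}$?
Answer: $\frac{1069}{665} \approx 1.6075$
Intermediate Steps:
$a{\left(Z \right)} = 4$ ($a{\left(Z \right)} = 2^{2} = 4$)
$T{\left(u,t \right)} = t u$
$\frac{338}{190} + \frac{\left(T{\left(G{\left(a{\left(4 \right)},-5 \right)},2 \right)} + 8\right) \left(-3\right)}{\left(-5\right) 8 \left(-7\right)} = \frac{338}{190} + \frac{\left(2 \cdot 4 + 8\right) \left(-3\right)}{\left(-5\right) 8 \left(-7\right)} = 338 \cdot \frac{1}{190} + \frac{\left(8 + 8\right) \left(-3\right)}{\left(-40\right) \left(-7\right)} = \frac{169}{95} + \frac{16 \left(-3\right)}{280} = \frac{169}{95} - \frac{6}{35} = \frac{1069}{665}$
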